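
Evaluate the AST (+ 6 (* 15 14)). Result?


Evaluate inner: (* 15 14) = 210
Evaluate root: (+ 6 210) = 216
Result: 216


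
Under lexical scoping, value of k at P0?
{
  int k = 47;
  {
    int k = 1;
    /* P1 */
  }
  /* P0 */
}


k declared in the same block as P0
k = 47


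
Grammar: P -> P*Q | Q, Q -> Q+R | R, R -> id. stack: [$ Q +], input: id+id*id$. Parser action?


no handle; shift 'id'
Action: shift


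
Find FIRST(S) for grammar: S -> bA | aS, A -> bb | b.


Per alternative of S: FIRST(bA) = {b}; FIRST(aS) = {a}
FIRST(S) = {a, b}


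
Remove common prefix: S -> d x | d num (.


Common prefix: 'd'
Factored: S -> d S', S' -> x | num (


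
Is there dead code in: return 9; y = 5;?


statement follows a return and is unreachable
Dead: 'y = 5'


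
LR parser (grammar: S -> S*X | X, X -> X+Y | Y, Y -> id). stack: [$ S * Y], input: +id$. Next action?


'Y' (not preceded by X+) is the handle for X -> Y
Action: reduce (X -> Y)


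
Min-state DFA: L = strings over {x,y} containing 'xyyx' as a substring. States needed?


KMP-style automaton: 4 progress states + 1 absorbing accept = 5
Minimal DFA: 5 states


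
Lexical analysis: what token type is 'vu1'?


Pattern: letter/underscore followed by alphanumerics, not a keyword
Type: IDENTIFIER


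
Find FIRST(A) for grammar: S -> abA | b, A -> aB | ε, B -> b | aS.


Per alternative of A: FIRST(aB) = {a}; FIRST(ε) = {ε}
FIRST(A) = {a, ε}


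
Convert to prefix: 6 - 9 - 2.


left-to-right (same/higher precedence on left): tree is (- (- 6 9) 2)
Prefix: - - 6 9 2


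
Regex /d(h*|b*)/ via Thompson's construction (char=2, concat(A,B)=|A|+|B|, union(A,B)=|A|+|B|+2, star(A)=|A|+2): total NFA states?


Syntax tree has 3 char leaf(s), 1 union(s), 2 star(s)
chars contribute 3×2 = 6; each union adds +2; each star adds +2
Total: 6 + 2 + 4 = 12 states


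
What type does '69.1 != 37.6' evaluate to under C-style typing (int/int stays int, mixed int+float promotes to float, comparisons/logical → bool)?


Operand types: float != float
Rule: comparison yields bool
Result type: bool


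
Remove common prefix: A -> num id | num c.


Common prefix: 'num'
Factored: A -> num A', A' -> id | c


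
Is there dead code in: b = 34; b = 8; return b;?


first assignment to b is overwritten before any read
Dead: 'b = 34'


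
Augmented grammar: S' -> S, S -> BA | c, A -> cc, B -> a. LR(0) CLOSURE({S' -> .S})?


Start: S' -> .S
For each item with dot before a nonterminal B, add B -> .γ for every B-production
Closure: [S' -> .S, S -> .BA, S -> .c, B -> .a]


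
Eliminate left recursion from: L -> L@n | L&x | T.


Left-recursive alternatives: L@n, L&x; non-recursive: T
Introduce L': L -> TL', L' -> @nL' | &xL' | ε


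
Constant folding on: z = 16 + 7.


16 + 7 = 23 at compile time
Optimized: z = 23


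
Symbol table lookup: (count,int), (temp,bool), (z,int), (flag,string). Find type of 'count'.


Lookup 'count' → type int


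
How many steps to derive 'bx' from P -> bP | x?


Derivation: P => bP => bx
Steps: 2


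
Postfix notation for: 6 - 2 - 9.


Left to right (same or higher precedence on left)
Postfix: 6 2 - 9 -


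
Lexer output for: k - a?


Scan left to right, longest-match per lexeme
Tokens: ID(k), OP(-), ID(a)


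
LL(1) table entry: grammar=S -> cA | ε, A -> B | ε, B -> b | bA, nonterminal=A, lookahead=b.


For [A, b]: 'b' ∈ FIRST(B)
Entry: A -> B


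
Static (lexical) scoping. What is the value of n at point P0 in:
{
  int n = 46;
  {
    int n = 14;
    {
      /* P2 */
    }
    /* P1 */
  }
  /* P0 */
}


n declared in the same block as P0
n = 46


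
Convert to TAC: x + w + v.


Break into single-operator statements:
t1 = x + w
t2 = t1 + v


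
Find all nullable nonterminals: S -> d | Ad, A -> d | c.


A nonterminal is nullable iff some alternative derives ε (directly, or every symbol in it is nullable)
Nullable: {}


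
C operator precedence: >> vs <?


'>>' is shift (level 8); '<' is relational (level 7)
Higher level binds tighter
'>>' has higher precedence than '<'


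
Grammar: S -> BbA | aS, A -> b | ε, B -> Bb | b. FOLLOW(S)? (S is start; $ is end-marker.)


$ ∈ FOLLOW(S). For each A -> αBβ: add FIRST(β)\{ε} to FOLLOW(B); if β nullable, add FOLLOW(A).
FOLLOW(S) = {$}


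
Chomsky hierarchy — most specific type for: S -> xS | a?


Right-linear: every RHS is a terminal or a terminal followed by one nonterminal
Classification: Type 3 (Regular)


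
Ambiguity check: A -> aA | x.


right-linear, alternatives start with distinct terminals 'a' vs 'x': unique leftmost derivation
Unambiguous


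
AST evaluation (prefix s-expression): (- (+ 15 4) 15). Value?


Evaluate inner: (+ 15 4) = 19
Evaluate root: (- 19 15) = 4
Result: 4


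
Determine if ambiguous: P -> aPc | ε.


balanced a^n…c^n: each string has a unique parse
Unambiguous


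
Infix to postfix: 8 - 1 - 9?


Left to right (same or higher precedence on left)
Postfix: 8 1 - 9 -


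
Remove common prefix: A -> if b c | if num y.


Common prefix: 'if'
Factored: A -> if A', A' -> b c | num y


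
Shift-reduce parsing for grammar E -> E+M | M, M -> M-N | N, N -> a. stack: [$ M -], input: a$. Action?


no handle; shift 'a'
Action: shift


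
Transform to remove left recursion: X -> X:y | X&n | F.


Left-recursive alternatives: X:y, X&n; non-recursive: F
Introduce X': X -> FX', X' -> :yX' | &nX' | ε


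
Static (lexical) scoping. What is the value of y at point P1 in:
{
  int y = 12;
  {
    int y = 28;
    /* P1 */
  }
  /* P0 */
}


y declared in the same block as P1
y = 28


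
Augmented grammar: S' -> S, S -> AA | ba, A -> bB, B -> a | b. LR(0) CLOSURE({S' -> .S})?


Start: S' -> .S
For each item with dot before a nonterminal B, add B -> .γ for every B-production
Closure: [S' -> .S, S -> .AA, S -> .ba, A -> .bB]


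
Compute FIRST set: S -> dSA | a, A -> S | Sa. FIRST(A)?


Per alternative of A: FIRST(S) = {a, d}; FIRST(Sa) = {a, d}
FIRST(A) = {a, d}


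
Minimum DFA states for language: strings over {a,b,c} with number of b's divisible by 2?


Track (count of b) mod 2: states 0..1, accept at 0
Minimal DFA: 2 states


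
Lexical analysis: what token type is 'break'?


Pattern: reserved word
Type: KEYWORD


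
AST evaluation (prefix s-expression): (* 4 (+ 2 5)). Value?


Evaluate inner: (+ 2 5) = 7
Evaluate root: (* 4 7) = 28
Result: 28


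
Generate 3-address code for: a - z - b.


Break into single-operator statements:
t1 = a - z
t2 = t1 - b


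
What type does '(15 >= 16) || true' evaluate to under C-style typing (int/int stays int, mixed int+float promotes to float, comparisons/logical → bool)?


Operand types: bool || bool
Rule: logical operators take bool operands and yield bool
Result type: bool


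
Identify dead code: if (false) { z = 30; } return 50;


condition is constant false, so the whole block is unreachable
Dead: 'if (false) { z = 30; }'


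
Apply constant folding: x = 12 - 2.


12 - 2 = 10 at compile time
Optimized: x = 10


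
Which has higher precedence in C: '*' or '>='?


'*' is multiplicative (level 10); '>=' is relational (level 7)
Higher level binds tighter
'*' has higher precedence than '>='


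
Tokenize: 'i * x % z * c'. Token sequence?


Scan left to right, longest-match per lexeme
Tokens: ID(i), OP(*), ID(x), OP(%), ID(z), OP(*), ID(c)


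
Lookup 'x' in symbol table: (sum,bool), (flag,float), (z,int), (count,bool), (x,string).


Lookup 'x' → type string


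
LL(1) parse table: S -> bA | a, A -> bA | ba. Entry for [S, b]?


For [S, b]: 'b' ∈ FIRST(bA)
Entry: S -> bA


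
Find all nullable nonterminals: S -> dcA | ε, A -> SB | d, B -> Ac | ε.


A nonterminal is nullable iff some alternative derives ε (directly, or every symbol in it is nullable)
Nullable: {A, B, S}


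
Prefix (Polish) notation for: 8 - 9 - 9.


left-to-right (same/higher precedence on left): tree is (- (- 8 9) 9)
Prefix: - - 8 9 9


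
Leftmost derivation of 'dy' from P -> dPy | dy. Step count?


Derivation: P => dy
Steps: 1


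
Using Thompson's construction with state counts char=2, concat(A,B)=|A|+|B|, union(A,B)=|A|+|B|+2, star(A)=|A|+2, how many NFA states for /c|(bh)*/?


Syntax tree has 3 char leaf(s), 1 union(s), 1 star(s)
chars contribute 3×2 = 6; each union adds +2; each star adds +2
Total: 6 + 2 + 2 = 10 states


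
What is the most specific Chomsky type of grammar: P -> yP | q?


Right-linear: every RHS is a terminal or a terminal followed by one nonterminal
Classification: Type 3 (Regular)


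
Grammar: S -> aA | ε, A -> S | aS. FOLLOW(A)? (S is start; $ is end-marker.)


$ ∈ FOLLOW(S). For each A -> αBβ: add FIRST(β)\{ε} to FOLLOW(B); if β nullable, add FOLLOW(A).
FOLLOW(A) = {$}


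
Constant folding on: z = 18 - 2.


18 - 2 = 16 at compile time
Optimized: z = 16


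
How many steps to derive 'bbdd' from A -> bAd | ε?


Derivation: A => bAd => bbAdd => bbdd
Steps: 3


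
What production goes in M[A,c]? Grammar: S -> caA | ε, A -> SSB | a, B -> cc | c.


For [A, c]: 'c' ∈ FIRST(SSB)
Entry: A -> SSB


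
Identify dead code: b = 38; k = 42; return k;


b is assigned but never read
Dead: 'b = 38'


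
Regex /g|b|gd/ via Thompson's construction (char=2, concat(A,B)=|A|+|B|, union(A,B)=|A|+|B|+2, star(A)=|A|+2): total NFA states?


Syntax tree has 4 char leaf(s), 2 union(s), 0 star(s)
chars contribute 4×2 = 8; each union adds +2; each star adds +2
Total: 8 + 4 + 0 = 12 states


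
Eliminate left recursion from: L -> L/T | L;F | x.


Left-recursive alternatives: L/T, L;F; non-recursive: x
Introduce L': L -> xL', L' -> /TL' | ;FL' | ε


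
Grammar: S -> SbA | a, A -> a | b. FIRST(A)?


Per alternative of A: FIRST(a) = {a}; FIRST(b) = {b}
FIRST(A) = {a, b}


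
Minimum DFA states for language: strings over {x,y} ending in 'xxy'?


Track the longest suffix of input matching a prefix of 'xxy': 4 classes (prefixes of length 0..3)
Minimal DFA: 4 states


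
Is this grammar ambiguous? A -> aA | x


right-linear, alternatives start with distinct terminals 'a' vs 'x': unique leftmost derivation
Unambiguous


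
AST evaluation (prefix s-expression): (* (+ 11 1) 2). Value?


Evaluate inner: (+ 11 1) = 12
Evaluate root: (* 12 2) = 24
Result: 24


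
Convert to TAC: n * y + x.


Break into single-operator statements:
t1 = n * y
t2 = t1 + x


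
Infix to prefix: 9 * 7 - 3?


left-to-right (same/higher precedence on left): tree is (- (* 9 7) 3)
Prefix: - * 9 7 3


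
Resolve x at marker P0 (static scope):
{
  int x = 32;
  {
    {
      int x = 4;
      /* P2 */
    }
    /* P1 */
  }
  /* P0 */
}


x declared in the same block as P0
x = 32


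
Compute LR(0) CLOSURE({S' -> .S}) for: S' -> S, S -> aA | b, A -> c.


Start: S' -> .S
For each item with dot before a nonterminal B, add B -> .γ for every B-production
Closure: [S' -> .S, S -> .aA, S -> .b]


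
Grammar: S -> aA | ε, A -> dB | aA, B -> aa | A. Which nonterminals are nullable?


A nonterminal is nullable iff some alternative derives ε (directly, or every symbol in it is nullable)
Nullable: {S}


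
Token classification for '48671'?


Pattern: digits only
Type: INTEGER_LITERAL


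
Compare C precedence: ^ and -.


'-' is additive (level 9); '^' is bitwise XOR (level 4)
Higher level binds tighter
'-' has higher precedence than '^'


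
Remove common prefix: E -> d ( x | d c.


Common prefix: 'd'
Factored: E -> d E', E' -> ( x | c


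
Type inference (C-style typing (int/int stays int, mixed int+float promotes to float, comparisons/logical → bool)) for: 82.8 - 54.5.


Operand types: float - float
Rule: mixed int/float promotes to float; int/int stays int
Result type: float


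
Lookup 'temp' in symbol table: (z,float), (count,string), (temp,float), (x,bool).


Lookup 'temp' → type float


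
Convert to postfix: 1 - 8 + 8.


Left to right (same or higher precedence on left)
Postfix: 1 8 - 8 +


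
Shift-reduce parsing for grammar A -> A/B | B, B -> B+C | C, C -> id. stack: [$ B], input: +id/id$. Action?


shift '+' to continue B -> B+C
Action: shift


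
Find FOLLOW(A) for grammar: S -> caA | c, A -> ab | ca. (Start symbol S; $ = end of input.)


$ ∈ FOLLOW(S). For each A -> αBβ: add FIRST(β)\{ε} to FOLLOW(B); if β nullable, add FOLLOW(A).
FOLLOW(A) = {$}


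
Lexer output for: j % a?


Scan left to right, longest-match per lexeme
Tokens: ID(j), OP(%), ID(a)


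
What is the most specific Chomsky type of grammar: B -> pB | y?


Right-linear: every RHS is a terminal or a terminal followed by one nonterminal
Classification: Type 3 (Regular)


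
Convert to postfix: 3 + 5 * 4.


* has higher precedence, evaluate 5*4 first
Postfix: 3 5 4 * +


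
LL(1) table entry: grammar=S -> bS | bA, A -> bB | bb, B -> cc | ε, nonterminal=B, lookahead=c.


For [B, c]: 'c' ∈ FIRST(cc)
Entry: B -> cc


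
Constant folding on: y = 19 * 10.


19 * 10 = 190 at compile time
Optimized: y = 190


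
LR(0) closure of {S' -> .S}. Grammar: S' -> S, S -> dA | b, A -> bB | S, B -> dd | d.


Start: S' -> .S
For each item with dot before a nonterminal B, add B -> .γ for every B-production
Closure: [S' -> .S, S -> .dA, S -> .b]


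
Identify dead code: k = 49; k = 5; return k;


first assignment to k is overwritten before any read
Dead: 'k = 49'


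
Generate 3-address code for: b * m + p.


Break into single-operator statements:
t1 = b * m
t2 = t1 + p


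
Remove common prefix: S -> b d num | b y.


Common prefix: 'b'
Factored: S -> b S', S' -> d num | y


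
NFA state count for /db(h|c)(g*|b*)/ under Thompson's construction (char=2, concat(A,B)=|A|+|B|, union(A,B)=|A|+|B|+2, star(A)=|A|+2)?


Syntax tree has 6 char leaf(s), 2 union(s), 2 star(s)
chars contribute 6×2 = 12; each union adds +2; each star adds +2
Total: 12 + 4 + 4 = 20 states


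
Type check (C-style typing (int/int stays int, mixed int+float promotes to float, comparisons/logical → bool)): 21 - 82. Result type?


Operand types: int - int
Rule: mixed int/float promotes to float; int/int stays int
Result type: int


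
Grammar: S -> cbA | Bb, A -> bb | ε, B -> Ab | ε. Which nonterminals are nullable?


A nonterminal is nullable iff some alternative derives ε (directly, or every symbol in it is nullable)
Nullable: {A, B}


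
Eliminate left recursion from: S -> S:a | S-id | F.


Left-recursive alternatives: S:a, S-id; non-recursive: F
Introduce S': S -> FS', S' -> :aS' | -idS' | ε


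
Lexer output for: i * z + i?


Scan left to right, longest-match per lexeme
Tokens: ID(i), OP(*), ID(z), OP(+), ID(i)


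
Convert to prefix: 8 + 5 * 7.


'*' binds tighter: tree is (+ 8 (* 5 7))
Prefix: + 8 * 5 7


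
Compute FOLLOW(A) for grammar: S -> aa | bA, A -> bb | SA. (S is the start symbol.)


$ ∈ FOLLOW(S). For each A -> αBβ: add FIRST(β)\{ε} to FOLLOW(B); if β nullable, add FOLLOW(A).
FOLLOW(A) = {$, a, b}


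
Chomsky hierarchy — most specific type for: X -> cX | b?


Right-linear: every RHS is a terminal or a terminal followed by one nonterminal
Classification: Type 3 (Regular)


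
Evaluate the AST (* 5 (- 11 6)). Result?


Evaluate inner: (- 11 6) = 5
Evaluate root: (* 5 5) = 25
Result: 25


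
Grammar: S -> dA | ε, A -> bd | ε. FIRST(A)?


Per alternative of A: FIRST(bd) = {b}; FIRST(ε) = {ε}
FIRST(A) = {b, ε}


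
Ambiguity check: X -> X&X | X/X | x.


'x&x/x' has two parse trees (no precedence encoded between & and /)
Ambiguous


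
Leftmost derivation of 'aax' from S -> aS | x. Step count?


Derivation: S => aS => aaS => aax
Steps: 3


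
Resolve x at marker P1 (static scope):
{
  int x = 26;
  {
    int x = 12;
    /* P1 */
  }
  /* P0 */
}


x declared in the same block as P1
x = 12


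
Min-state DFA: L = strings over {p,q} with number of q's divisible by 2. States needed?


Track (count of q) mod 2: states 0..1, accept at 0
Minimal DFA: 2 states


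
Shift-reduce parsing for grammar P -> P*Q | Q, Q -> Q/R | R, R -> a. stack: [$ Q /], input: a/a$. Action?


no handle; shift 'a'
Action: shift


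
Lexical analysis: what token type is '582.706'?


Pattern: digits with a decimal point
Type: FLOAT_LITERAL


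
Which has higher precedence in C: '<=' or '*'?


'*' is multiplicative (level 10); '<=' is relational (level 7)
Higher level binds tighter
'*' has higher precedence than '<='


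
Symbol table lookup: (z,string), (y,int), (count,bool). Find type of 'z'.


Lookup 'z' → type string


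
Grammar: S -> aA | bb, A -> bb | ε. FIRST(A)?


Per alternative of A: FIRST(bb) = {b}; FIRST(ε) = {ε}
FIRST(A) = {b, ε}


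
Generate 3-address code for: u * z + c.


Break into single-operator statements:
t1 = u * z
t2 = t1 + c


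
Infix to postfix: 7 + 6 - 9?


Left to right (same or higher precedence on left)
Postfix: 7 6 + 9 -


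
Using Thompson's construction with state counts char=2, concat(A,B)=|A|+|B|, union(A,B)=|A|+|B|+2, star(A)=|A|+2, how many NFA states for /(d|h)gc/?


Syntax tree has 4 char leaf(s), 1 union(s), 0 star(s)
chars contribute 4×2 = 8; each union adds +2; each star adds +2
Total: 8 + 2 + 0 = 10 states


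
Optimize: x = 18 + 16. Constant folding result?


18 + 16 = 34 at compile time
Optimized: x = 34


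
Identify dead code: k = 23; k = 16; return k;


first assignment to k is overwritten before any read
Dead: 'k = 23'


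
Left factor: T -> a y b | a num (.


Common prefix: 'a'
Factored: T -> a T', T' -> y b | num (


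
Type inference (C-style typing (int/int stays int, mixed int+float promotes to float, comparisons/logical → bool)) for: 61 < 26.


Operand types: int < int
Rule: comparison yields bool
Result type: bool


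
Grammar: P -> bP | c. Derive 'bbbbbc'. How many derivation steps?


Derivation: P => bP => bbP => bbbP => bbbbP => bbbbbP => bbbbbc
Steps: 6


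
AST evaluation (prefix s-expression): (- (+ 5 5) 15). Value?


Evaluate inner: (+ 5 5) = 10
Evaluate root: (- 10 15) = -5
Result: -5


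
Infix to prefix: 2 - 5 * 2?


'*' binds tighter: tree is (- 2 (* 5 2))
Prefix: - 2 * 5 2


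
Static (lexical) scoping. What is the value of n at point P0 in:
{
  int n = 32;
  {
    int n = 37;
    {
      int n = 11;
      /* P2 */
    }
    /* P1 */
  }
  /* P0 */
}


n declared in the same block as P0
n = 32


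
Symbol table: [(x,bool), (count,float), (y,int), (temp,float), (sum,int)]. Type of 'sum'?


Lookup 'sum' → type int


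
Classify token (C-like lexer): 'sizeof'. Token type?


Pattern: reserved word
Type: KEYWORD


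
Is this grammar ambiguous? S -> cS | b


right-linear, alternatives start with distinct terminals 'c' vs 'b': unique leftmost derivation
Unambiguous


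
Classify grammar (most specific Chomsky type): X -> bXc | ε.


Single nonterminal LHS, but b^n c^n is not regular
Classification: Type 2 (Context-Free)


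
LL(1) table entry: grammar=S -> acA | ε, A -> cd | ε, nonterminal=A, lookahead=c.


For [A, c]: 'c' ∈ FIRST(cd)
Entry: A -> cd


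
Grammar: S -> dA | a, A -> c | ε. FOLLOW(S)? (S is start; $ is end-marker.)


$ ∈ FOLLOW(S). For each A -> αBβ: add FIRST(β)\{ε} to FOLLOW(B); if β nullable, add FOLLOW(A).
FOLLOW(S) = {$}


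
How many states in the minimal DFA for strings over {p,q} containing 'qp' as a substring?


KMP-style automaton: 2 progress states + 1 absorbing accept = 3
Minimal DFA: 3 states


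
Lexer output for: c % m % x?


Scan left to right, longest-match per lexeme
Tokens: ID(c), OP(%), ID(m), OP(%), ID(x)


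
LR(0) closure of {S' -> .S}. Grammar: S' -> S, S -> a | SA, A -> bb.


Start: S' -> .S
For each item with dot before a nonterminal B, add B -> .γ for every B-production
Closure: [S' -> .S, S -> .a, S -> .SA]


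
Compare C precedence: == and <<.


'<<' is shift (level 8); '==' is equality (level 6)
Higher level binds tighter
'<<' has higher precedence than '=='


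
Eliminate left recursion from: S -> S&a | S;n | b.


Left-recursive alternatives: S&a, S;n; non-recursive: b
Introduce S': S -> bS', S' -> &aS' | ;nS' | ε


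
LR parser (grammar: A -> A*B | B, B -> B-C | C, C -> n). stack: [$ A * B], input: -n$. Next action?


'-' can extend B; shift to build B -> B-C
Action: shift


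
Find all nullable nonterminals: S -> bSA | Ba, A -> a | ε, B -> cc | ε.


A nonterminal is nullable iff some alternative derives ε (directly, or every symbol in it is nullable)
Nullable: {A, B}


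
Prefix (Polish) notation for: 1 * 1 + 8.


left-to-right (same/higher precedence on left): tree is (+ (* 1 1) 8)
Prefix: + * 1 1 8


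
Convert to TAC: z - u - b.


Break into single-operator statements:
t1 = z - u
t2 = t1 - b


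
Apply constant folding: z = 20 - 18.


20 - 18 = 2 at compile time
Optimized: z = 2


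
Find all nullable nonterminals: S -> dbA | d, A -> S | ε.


A nonterminal is nullable iff some alternative derives ε (directly, or every symbol in it is nullable)
Nullable: {A}


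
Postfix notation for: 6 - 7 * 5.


* has higher precedence, evaluate 7*5 first
Postfix: 6 7 5 * -


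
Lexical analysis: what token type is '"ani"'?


Pattern: double-quoted sequence
Type: STRING_LITERAL


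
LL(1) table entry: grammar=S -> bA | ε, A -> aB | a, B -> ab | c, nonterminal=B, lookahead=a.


For [B, a]: 'a' ∈ FIRST(ab)
Entry: B -> ab


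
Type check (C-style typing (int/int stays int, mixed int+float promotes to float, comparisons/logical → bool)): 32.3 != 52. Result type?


Operand types: float != int
Rule: comparison yields bool
Result type: bool


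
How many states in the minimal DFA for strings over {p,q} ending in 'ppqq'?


Track the longest suffix of input matching a prefix of 'ppqq': 5 classes (prefixes of length 0..4)
Minimal DFA: 5 states


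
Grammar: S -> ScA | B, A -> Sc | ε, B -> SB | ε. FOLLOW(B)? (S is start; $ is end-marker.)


$ ∈ FOLLOW(S). For each A -> αBβ: add FIRST(β)\{ε} to FOLLOW(B); if β nullable, add FOLLOW(A).
FOLLOW(B) = {$, c}


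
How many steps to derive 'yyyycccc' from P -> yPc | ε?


Derivation: P => yPc => yyPcc => yyyPccc => yyyyPcccc => yyyycccc
Steps: 5


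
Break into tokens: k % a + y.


Scan left to right, longest-match per lexeme
Tokens: ID(k), OP(%), ID(a), OP(+), ID(y)


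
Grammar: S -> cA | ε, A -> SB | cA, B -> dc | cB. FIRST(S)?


Per alternative of S: FIRST(cA) = {c}; FIRST(ε) = {ε}
FIRST(S) = {c, ε}


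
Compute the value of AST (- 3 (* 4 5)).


Evaluate inner: (* 4 5) = 20
Evaluate root: (- 3 20) = -17
Result: -17


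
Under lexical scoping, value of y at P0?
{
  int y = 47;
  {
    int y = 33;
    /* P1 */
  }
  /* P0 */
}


y declared in the same block as P0
y = 47


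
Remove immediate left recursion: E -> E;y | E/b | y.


Left-recursive alternatives: E;y, E/b; non-recursive: y
Introduce E': E -> yE', E' -> ;yE' | /bE' | ε


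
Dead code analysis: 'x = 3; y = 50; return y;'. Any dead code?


x is assigned but never read
Dead: 'x = 3'


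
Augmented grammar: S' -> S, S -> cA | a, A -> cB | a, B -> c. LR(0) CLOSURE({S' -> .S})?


Start: S' -> .S
For each item with dot before a nonterminal B, add B -> .γ for every B-production
Closure: [S' -> .S, S -> .cA, S -> .a]


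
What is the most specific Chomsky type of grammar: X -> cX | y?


Right-linear: every RHS is a terminal or a terminal followed by one nonterminal
Classification: Type 3 (Regular)


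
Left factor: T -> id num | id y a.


Common prefix: 'id'
Factored: T -> id T', T' -> num | y a


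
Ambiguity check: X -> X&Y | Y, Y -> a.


precedence layered via separate nonterminal Y: deterministic
Unambiguous


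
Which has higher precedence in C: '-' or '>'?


'-' is additive (level 9); '>' is relational (level 7)
Higher level binds tighter
'-' has higher precedence than '>'


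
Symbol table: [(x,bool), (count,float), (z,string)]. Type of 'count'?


Lookup 'count' → type float


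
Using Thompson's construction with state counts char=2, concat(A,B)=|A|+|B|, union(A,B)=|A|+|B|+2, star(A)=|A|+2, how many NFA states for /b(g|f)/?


Syntax tree has 3 char leaf(s), 1 union(s), 0 star(s)
chars contribute 3×2 = 6; each union adds +2; each star adds +2
Total: 6 + 2 + 0 = 8 states


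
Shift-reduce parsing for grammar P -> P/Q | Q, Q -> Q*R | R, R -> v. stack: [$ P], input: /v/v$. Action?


shift '/' to continue P -> P/Q
Action: shift


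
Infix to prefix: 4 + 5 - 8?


left-to-right (same/higher precedence on left): tree is (- (+ 4 5) 8)
Prefix: - + 4 5 8


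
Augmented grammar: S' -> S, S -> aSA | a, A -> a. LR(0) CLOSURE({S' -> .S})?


Start: S' -> .S
For each item with dot before a nonterminal B, add B -> .γ for every B-production
Closure: [S' -> .S, S -> .aSA, S -> .a]


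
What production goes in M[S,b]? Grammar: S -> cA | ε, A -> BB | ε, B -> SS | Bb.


For [S, b]: ε is nullable and 'b' ∈ FOLLOW(S)
Entry: S -> ε


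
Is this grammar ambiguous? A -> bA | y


right-linear, alternatives start with distinct terminals 'b' vs 'y': unique leftmost derivation
Unambiguous


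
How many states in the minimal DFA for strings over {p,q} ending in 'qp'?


Track the longest suffix of input matching a prefix of 'qp': 3 classes (prefixes of length 0..2)
Minimal DFA: 3 states


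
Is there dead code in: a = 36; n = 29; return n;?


a is assigned but never read
Dead: 'a = 36'


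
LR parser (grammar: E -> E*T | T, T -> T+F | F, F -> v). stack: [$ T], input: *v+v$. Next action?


lookahead ∉ {+} so T won't extend; reduce E -> T
Action: reduce (E -> T)


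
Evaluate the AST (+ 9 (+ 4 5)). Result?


Evaluate inner: (+ 4 5) = 9
Evaluate root: (+ 9 9) = 18
Result: 18


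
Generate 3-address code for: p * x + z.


Break into single-operator statements:
t1 = p * x
t2 = t1 + z


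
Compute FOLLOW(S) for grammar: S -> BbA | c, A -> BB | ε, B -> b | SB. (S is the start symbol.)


$ ∈ FOLLOW(S). For each A -> αBβ: add FIRST(β)\{ε} to FOLLOW(B); if β nullable, add FOLLOW(A).
FOLLOW(S) = {$, b, c}


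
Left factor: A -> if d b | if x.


Common prefix: 'if'
Factored: A -> if A', A' -> d b | x


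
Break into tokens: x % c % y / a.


Scan left to right, longest-match per lexeme
Tokens: ID(x), OP(%), ID(c), OP(%), ID(y), OP(/), ID(a)


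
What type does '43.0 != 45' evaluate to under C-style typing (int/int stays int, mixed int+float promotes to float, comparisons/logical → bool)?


Operand types: float != int
Rule: comparison yields bool
Result type: bool


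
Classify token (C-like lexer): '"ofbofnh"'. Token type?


Pattern: double-quoted sequence
Type: STRING_LITERAL


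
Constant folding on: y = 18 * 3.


18 * 3 = 54 at compile time
Optimized: y = 54


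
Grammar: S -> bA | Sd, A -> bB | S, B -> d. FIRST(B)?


Per alternative of B: FIRST(d) = {d}
FIRST(B) = {d}


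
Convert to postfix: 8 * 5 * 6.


Left to right (same or higher precedence on left)
Postfix: 8 5 * 6 *


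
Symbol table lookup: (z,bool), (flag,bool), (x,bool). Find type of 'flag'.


Lookup 'flag' → type bool


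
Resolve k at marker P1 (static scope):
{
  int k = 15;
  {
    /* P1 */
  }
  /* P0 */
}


P1's block does not declare k; resolves to the enclosing declaration at depth 0
k = 15


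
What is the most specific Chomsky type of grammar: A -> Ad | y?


Left-linear: every RHS is a terminal or one nonterminal followed by a terminal
Classification: Type 3 (Regular)


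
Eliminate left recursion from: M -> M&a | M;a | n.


Left-recursive alternatives: M&a, M;a; non-recursive: n
Introduce M': M -> nM', M' -> &aM' | ;aM' | ε


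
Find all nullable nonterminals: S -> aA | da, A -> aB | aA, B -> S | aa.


A nonterminal is nullable iff some alternative derives ε (directly, or every symbol in it is nullable)
Nullable: {}


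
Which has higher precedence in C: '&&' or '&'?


'&' is bitwise AND (level 5); '&&' is logical AND (level 2)
Higher level binds tighter
'&' has higher precedence than '&&'


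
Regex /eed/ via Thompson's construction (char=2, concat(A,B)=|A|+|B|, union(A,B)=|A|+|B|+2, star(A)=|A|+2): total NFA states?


Syntax tree has 3 char leaf(s), 0 union(s), 0 star(s)
chars contribute 3×2 = 6; each union adds +2; each star adds +2
Total: 6 + 0 + 0 = 6 states


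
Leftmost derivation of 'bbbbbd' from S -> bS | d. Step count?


Derivation: S => bS => bbS => bbbS => bbbbS => bbbbbS => bbbbbd
Steps: 6


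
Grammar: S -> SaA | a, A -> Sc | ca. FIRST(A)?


Per alternative of A: FIRST(Sc) = {a}; FIRST(ca) = {c}
FIRST(A) = {a, c}


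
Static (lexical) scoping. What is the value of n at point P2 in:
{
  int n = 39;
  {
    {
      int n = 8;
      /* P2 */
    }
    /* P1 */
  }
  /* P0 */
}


n declared in the same block as P2
n = 8


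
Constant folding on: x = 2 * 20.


2 * 20 = 40 at compile time
Optimized: x = 40


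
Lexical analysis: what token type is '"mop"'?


Pattern: double-quoted sequence
Type: STRING_LITERAL


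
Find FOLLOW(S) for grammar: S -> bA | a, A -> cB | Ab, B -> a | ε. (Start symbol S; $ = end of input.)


$ ∈ FOLLOW(S). For each A -> αBβ: add FIRST(β)\{ε} to FOLLOW(B); if β nullable, add FOLLOW(A).
FOLLOW(S) = {$}


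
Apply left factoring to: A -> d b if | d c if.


Common prefix: 'd'
Factored: A -> d A', A' -> b if | c if


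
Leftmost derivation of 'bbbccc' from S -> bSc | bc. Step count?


Derivation: S => bSc => bbScc => bbbccc
Steps: 3


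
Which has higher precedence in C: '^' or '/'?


'/' is multiplicative (level 10); '^' is bitwise XOR (level 4)
Higher level binds tighter
'/' has higher precedence than '^'


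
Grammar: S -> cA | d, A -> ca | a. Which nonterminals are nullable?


A nonterminal is nullable iff some alternative derives ε (directly, or every symbol in it is nullable)
Nullable: {}


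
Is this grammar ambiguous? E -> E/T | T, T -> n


precedence layered via separate nonterminal T: deterministic
Unambiguous


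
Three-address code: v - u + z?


Break into single-operator statements:
t1 = v - u
t2 = t1 + z


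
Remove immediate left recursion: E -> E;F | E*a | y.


Left-recursive alternatives: E;F, E*a; non-recursive: y
Introduce E': E -> yE', E' -> ;FE' | *aE' | ε


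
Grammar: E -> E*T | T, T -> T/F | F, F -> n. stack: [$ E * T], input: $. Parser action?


handle 'E*T' on top; lookahead ∈ FOLLOW(E) = {*, $}
Action: reduce (E -> E*T)


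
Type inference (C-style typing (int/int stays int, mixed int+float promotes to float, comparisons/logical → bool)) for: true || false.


Operand types: bool || bool
Rule: logical operators take bool operands and yield bool
Result type: bool


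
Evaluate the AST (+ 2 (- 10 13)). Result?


Evaluate inner: (- 10 13) = -3
Evaluate root: (+ 2 -3) = -1
Result: -1


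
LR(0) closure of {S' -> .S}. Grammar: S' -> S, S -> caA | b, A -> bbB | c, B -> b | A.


Start: S' -> .S
For each item with dot before a nonterminal B, add B -> .γ for every B-production
Closure: [S' -> .S, S -> .caA, S -> .b]


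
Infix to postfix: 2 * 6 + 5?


Left to right (same or higher precedence on left)
Postfix: 2 6 * 5 +


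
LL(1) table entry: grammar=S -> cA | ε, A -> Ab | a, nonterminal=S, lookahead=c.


For [S, c]: 'c' ∈ FIRST(cA)
Entry: S -> cA


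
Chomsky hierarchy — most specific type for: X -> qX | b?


Right-linear: every RHS is a terminal or a terminal followed by one nonterminal
Classification: Type 3 (Regular)


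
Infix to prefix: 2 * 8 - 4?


left-to-right (same/higher precedence on left): tree is (- (* 2 8) 4)
Prefix: - * 2 8 4


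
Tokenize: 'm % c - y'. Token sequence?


Scan left to right, longest-match per lexeme
Tokens: ID(m), OP(%), ID(c), OP(-), ID(y)


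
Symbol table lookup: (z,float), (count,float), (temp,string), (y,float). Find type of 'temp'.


Lookup 'temp' → type string


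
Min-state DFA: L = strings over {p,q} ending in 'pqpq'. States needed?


Track the longest suffix of input matching a prefix of 'pqpq': 5 classes (prefixes of length 0..4)
Minimal DFA: 5 states


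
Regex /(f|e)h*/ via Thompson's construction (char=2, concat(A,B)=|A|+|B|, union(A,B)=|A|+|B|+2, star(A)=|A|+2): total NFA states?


Syntax tree has 3 char leaf(s), 1 union(s), 1 star(s)
chars contribute 3×2 = 6; each union adds +2; each star adds +2
Total: 6 + 2 + 2 = 10 states


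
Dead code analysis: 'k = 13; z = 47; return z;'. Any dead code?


k is assigned but never read
Dead: 'k = 13'


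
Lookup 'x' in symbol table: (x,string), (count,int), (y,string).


Lookup 'x' → type string


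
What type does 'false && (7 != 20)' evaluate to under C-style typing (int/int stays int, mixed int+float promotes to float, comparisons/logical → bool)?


Operand types: bool && bool
Rule: logical operators take bool operands and yield bool
Result type: bool


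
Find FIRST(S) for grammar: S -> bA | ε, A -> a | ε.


Per alternative of S: FIRST(bA) = {b}; FIRST(ε) = {ε}
FIRST(S) = {b, ε}


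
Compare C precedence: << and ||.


'<<' is shift (level 8); '||' is logical OR (level 1)
Higher level binds tighter
'<<' has higher precedence than '||'


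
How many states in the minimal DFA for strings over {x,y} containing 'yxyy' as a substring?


KMP-style automaton: 4 progress states + 1 absorbing accept = 5
Minimal DFA: 5 states


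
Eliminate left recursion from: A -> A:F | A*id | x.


Left-recursive alternatives: A:F, A*id; non-recursive: x
Introduce A': A -> xA', A' -> :FA' | *idA' | ε


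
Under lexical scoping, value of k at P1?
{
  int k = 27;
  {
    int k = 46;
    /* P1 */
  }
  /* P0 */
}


k declared in the same block as P1
k = 46


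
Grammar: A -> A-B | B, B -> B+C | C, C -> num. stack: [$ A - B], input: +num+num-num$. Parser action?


'+' can extend B; shift to build B -> B+C
Action: shift


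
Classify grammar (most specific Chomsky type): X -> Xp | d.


Left-linear: every RHS is a terminal or one nonterminal followed by a terminal
Classification: Type 3 (Regular)


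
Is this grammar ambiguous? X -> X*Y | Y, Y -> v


precedence layered via separate nonterminal Y: deterministic
Unambiguous


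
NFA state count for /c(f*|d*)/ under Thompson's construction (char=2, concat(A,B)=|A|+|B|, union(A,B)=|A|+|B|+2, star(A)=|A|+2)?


Syntax tree has 3 char leaf(s), 1 union(s), 2 star(s)
chars contribute 3×2 = 6; each union adds +2; each star adds +2
Total: 6 + 2 + 4 = 12 states


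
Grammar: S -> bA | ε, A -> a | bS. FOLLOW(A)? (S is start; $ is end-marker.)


$ ∈ FOLLOW(S). For each A -> αBβ: add FIRST(β)\{ε} to FOLLOW(B); if β nullable, add FOLLOW(A).
FOLLOW(A) = {$}


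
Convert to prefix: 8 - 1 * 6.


'*' binds tighter: tree is (- 8 (* 1 6))
Prefix: - 8 * 1 6


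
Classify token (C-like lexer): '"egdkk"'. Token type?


Pattern: double-quoted sequence
Type: STRING_LITERAL


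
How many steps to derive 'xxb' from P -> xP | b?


Derivation: P => xP => xxP => xxb
Steps: 3


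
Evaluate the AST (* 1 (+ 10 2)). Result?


Evaluate inner: (+ 10 2) = 12
Evaluate root: (* 1 12) = 12
Result: 12


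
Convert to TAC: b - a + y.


Break into single-operator statements:
t1 = b - a
t2 = t1 + y


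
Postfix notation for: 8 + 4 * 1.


* has higher precedence, evaluate 4*1 first
Postfix: 8 4 1 * +


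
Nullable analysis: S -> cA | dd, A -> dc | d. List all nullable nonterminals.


A nonterminal is nullable iff some alternative derives ε (directly, or every symbol in it is nullable)
Nullable: {}


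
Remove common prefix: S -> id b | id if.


Common prefix: 'id'
Factored: S -> id S', S' -> b | if


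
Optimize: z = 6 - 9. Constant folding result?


6 - 9 = -3 at compile time
Optimized: z = -3


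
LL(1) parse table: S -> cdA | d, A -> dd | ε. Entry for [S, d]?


For [S, d]: 'd' ∈ FIRST(d)
Entry: S -> d


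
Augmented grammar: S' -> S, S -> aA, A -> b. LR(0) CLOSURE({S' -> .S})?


Start: S' -> .S
For each item with dot before a nonterminal B, add B -> .γ for every B-production
Closure: [S' -> .S, S -> .aA]


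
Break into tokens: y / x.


Scan left to right, longest-match per lexeme
Tokens: ID(y), OP(/), ID(x)


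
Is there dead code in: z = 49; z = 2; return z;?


first assignment to z is overwritten before any read
Dead: 'z = 49'


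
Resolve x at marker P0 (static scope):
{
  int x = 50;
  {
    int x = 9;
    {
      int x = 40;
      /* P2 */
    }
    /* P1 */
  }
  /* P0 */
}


x declared in the same block as P0
x = 50


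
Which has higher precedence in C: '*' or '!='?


'*' is multiplicative (level 10); '!=' is equality (level 6)
Higher level binds tighter
'*' has higher precedence than '!='


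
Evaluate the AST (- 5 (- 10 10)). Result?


Evaluate inner: (- 10 10) = 0
Evaluate root: (- 5 0) = 5
Result: 5


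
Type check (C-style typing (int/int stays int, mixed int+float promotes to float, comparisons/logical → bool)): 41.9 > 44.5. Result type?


Operand types: float > float
Rule: comparison yields bool
Result type: bool


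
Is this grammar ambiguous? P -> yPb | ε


balanced y^n…b^n: each string has a unique parse
Unambiguous


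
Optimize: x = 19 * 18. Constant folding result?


19 * 18 = 342 at compile time
Optimized: x = 342


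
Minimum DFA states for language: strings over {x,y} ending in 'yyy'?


Track the longest suffix of input matching a prefix of 'yyy': 4 classes (prefixes of length 0..3)
Minimal DFA: 4 states


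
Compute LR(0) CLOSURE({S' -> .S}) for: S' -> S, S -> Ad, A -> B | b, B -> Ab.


Start: S' -> .S
For each item with dot before a nonterminal B, add B -> .γ for every B-production
Closure: [S' -> .S, S -> .Ad, A -> .B, A -> .b, B -> .Ab]


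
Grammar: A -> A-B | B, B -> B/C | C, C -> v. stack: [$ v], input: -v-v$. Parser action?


'v' on top is the handle for C -> v
Action: reduce (C -> v)


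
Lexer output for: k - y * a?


Scan left to right, longest-match per lexeme
Tokens: ID(k), OP(-), ID(y), OP(*), ID(a)


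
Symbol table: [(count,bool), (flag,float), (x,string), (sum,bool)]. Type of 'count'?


Lookup 'count' → type bool


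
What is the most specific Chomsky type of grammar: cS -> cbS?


LHS has context (more than one symbol) and |LHS| ≤ |RHS|
Classification: Type 1 (Context-Sensitive)


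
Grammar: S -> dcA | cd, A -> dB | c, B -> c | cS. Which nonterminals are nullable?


A nonterminal is nullable iff some alternative derives ε (directly, or every symbol in it is nullable)
Nullable: {}


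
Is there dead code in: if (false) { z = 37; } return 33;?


condition is constant false, so the whole block is unreachable
Dead: 'if (false) { z = 37; }'


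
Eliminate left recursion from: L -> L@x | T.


Left-recursive alternatives: L@x; non-recursive: T
Introduce L': L -> TL', L' -> @xL' | ε
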